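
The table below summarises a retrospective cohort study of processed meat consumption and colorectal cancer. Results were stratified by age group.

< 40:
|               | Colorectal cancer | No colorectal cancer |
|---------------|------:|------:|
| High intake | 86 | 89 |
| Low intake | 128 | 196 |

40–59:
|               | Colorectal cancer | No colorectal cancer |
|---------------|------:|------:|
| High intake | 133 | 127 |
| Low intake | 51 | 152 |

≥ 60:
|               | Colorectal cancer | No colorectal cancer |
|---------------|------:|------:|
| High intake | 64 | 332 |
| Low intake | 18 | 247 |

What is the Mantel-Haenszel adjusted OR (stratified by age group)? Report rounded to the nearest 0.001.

OR_MH = Σ(aᵢdᵢ/nᵢ) / Σ(bᵢcᵢ/nᵢ), where nᵢ is the stratum total.
Stratum 1 (< 40): n = 499; a·d/n = 86·196/499 = 33.7796; b·c/n = 89·128/499 = 22.8297
Stratum 2 (40–59): n = 463; a·d/n = 133·152/463 = 43.6631; b·c/n = 127·51/463 = 13.9892
Stratum 3 (≥ 60): n = 661; a·d/n = 64·247/661 = 23.9153; b·c/n = 332·18/661 = 9.0408
OR_MH = (33.7796 + 43.6631 + 23.9153) / (22.8297 + 13.9892 + 9.0408) = 101.3579 / 45.8597 = 2.21017

2.210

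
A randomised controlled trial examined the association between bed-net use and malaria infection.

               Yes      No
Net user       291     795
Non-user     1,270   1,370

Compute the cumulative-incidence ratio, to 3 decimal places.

0.557

Cells: a = 291, b = 795, c = 1270, d = 1370.
Risk in exposed = 291/1086 = 0.26796; risk in unexposed = 1270/2640 = 0.48106.
RR = 0.26796 / 0.48106 = 0.55701
The risk is 44% lower among the exposed than among the unexposed.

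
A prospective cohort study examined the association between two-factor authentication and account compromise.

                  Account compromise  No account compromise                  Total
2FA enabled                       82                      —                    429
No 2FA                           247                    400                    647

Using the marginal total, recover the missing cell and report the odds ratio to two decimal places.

0.38

The missing cell is in the exposed row: 429 − 82 = 347.
So a = 82, b = 347, c = 247, d = 400.
OR = (a·d)/(b·c) = (82 × 400) / (347 × 247) = 32800 / 85709 = 0.38269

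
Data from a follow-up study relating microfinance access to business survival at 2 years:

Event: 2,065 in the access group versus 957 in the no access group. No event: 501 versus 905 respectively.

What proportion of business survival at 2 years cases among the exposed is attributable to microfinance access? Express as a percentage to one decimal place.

From the description: a = 2065, b = 501, c = 957, d = 905.
Risk in exposed = 2065/2566 = 0.80475; risk in unexposed = 957/1862 = 0.51396.
RR = 0.80475/0.51396 = 1.56578
AR% = (RR − 1)/RR × 100 = (1.56578 − 1)/1.56578 × 100 = 36.1341%

36.1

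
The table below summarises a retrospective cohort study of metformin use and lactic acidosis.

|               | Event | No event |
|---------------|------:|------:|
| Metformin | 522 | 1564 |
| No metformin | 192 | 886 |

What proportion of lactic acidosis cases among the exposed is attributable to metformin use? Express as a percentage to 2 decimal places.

28.83

Cells: a = 522, b = 1564, c = 192, d = 886.
Risk in exposed = 522/2086 = 0.25024; risk in unexposed = 192/1078 = 0.17811.
RR = 0.25024/0.17811 = 1.40499
AR% = (RR − 1)/RR × 100 = (1.40499 − 1)/1.40499 × 100 = 28.8252%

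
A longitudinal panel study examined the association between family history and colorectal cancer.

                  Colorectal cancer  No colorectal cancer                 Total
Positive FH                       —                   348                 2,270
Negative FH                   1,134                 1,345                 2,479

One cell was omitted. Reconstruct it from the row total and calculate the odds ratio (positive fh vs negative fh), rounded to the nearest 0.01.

6.55

The missing cell is in the exposed row: 2270 − 348 = 1922.
So a = 1922, b = 348, c = 1134, d = 1345.
OR = (a·d)/(b·c) = (1922 × 1345) / (348 × 1134) = 2585090 / 394632 = 6.55063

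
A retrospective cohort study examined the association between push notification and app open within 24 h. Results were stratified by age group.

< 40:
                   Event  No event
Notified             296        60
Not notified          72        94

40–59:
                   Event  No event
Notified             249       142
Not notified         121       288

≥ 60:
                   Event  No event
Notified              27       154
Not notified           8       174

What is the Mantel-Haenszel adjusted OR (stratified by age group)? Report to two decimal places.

OR_MH = Σ(aᵢdᵢ/nᵢ) / Σ(bᵢcᵢ/nᵢ), where nᵢ is the stratum total.
Stratum 1 (< 40): n = 522; a·d/n = 296·94/522 = 53.3027; b·c/n = 60·72/522 = 8.2759
Stratum 2 (40–59): n = 800; a·d/n = 249·288/800 = 89.6400; b·c/n = 142·121/800 = 21.4775
Stratum 3 (≥ 60): n = 363; a·d/n = 27·174/363 = 12.9421; b·c/n = 154·8/363 = 3.3939
OR_MH = (53.3027 + 89.6400 + 12.9421) / (8.2759 + 21.4775 + 3.3939) = 155.8848 / 33.1473 = 4.70279

4.70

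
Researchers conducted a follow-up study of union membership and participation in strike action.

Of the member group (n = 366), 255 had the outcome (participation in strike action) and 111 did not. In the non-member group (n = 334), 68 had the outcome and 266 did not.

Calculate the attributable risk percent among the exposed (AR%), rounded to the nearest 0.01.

70.78

From the description: a = 255, b = 111, c = 68, d = 266.
Risk in exposed = 255/366 = 0.69672; risk in unexposed = 68/334 = 0.20359.
RR = 0.69672/0.20359 = 3.42213
AR% = (RR − 1)/RR × 100 = (3.42213 − 1)/3.42213 × 100 = 70.7784%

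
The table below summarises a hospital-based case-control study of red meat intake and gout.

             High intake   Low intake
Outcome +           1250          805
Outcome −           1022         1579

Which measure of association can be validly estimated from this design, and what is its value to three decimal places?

Reading the table with exposure as columns: a = 1250 (High intake, case), b = 1022 (High intake, non-case), c = 805 (Low intake, case), d = 1579.
This is a hospital-based case-control study: participants were sampled on outcome status, so risks in the source population cannot be estimated directly — relative risk is not valid here. The odds ratio is the appropriate measure.
OR = (a·d)/(b·c) = (1250 × 1579) / (1022 × 805) = 1973750 / 822710 = 2.39908

2.399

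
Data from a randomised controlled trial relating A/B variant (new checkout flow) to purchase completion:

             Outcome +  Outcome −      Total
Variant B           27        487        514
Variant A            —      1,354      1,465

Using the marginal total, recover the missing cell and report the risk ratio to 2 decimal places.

The missing cell is in the unexposed row: 1465 − 1354 = 111.
So a = 27, b = 487, c = 111, d = 1354.
RR = [a/(a+b)] / [c/(c+d)] = (27/514) / (111/1465) = 0.05253/0.07577 = 0.69329

0.69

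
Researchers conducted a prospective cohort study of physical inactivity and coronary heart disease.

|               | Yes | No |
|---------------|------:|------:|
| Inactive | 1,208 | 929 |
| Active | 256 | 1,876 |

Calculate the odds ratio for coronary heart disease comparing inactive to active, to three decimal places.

Cells: a = 1208, b = 929, c = 256, d = 1876.
OR = (a·d)/(b·c) = (1208 × 1876) / (929 × 256) = 2266208 / 237824 = 9.52893
The odds of coronary heart disease are about 9.53 times as high in the inactive group.

9.529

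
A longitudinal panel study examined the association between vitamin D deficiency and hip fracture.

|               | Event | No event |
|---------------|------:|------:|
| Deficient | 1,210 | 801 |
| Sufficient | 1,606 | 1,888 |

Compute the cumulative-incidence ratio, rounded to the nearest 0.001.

Cells: a = 1210, b = 801, c = 1606, d = 1888.
Risk in exposed = 1210/2011 = 0.60169; risk in unexposed = 1606/3494 = 0.45965.
RR = 0.60169 / 0.45965 = 1.30903
The risk among the exposed is 1.31 times that among the unexposed.

1.309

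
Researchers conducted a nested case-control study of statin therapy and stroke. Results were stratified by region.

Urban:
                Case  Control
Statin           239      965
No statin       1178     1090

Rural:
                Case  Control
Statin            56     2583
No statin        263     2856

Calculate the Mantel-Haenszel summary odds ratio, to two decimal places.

OR_MH = Σ(aᵢdᵢ/nᵢ) / Σ(bᵢcᵢ/nᵢ), where nᵢ is the stratum total.
Stratum 1 (Urban): n = 3472; a·d/n = 239·1090/3472 = 75.0317; b·c/n = 965·1178/3472 = 327.4107
Stratum 2 (Rural): n = 5758; a·d/n = 56·2856/5758 = 27.7763; b·c/n = 2583·263/5758 = 117.9800
OR_MH = (75.0317 + 27.7763) / (327.4107 + 117.9800) = 102.8080 / 445.3907 = 0.23083

0.23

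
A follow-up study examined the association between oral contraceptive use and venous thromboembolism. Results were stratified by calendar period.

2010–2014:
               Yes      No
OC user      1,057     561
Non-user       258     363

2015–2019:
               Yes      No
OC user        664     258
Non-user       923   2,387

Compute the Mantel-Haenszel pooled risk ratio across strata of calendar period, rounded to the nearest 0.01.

2.10

RR_MH = Σ(aᵢ·n₀ᵢ/nᵢ) / Σ(cᵢ·n₁ᵢ/nᵢ), with n₁ᵢ = aᵢ+bᵢ (exposed), n₀ᵢ = cᵢ+dᵢ (unexposed), nᵢ = n₁ᵢ+n₀ᵢ.
Stratum 1 (2010–2014): n₁ = 1618, n₀ = 621, n = 2239; a·n₀/n = 1057·621/2239 = 293.1653; c·n₁/n = 258·1618/2239 = 186.4422
Stratum 2 (2015–2019): n₁ = 922, n₀ = 3310, n = 4232; a·n₀/n = 664·3310/4232 = 519.3384; c·n₁/n = 923·922/4232 = 201.0884
RR_MH = (293.1653 + 519.3384) / (186.4422 + 201.0884) = 812.5036 / 387.5305 = 2.09662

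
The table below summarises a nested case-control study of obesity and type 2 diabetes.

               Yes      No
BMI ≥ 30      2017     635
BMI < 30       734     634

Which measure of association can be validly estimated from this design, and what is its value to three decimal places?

2.744

Cells: a = 2017, b = 635, c = 734, d = 634.
This is a nested case-control study: participants were sampled on outcome status, so risks in the source population cannot be estimated directly — relative risk is not valid here. The odds ratio is the appropriate measure.
OR = (a·d)/(b·c) = (2017 × 634) / (635 × 734) = 1278778 / 466090 = 2.74363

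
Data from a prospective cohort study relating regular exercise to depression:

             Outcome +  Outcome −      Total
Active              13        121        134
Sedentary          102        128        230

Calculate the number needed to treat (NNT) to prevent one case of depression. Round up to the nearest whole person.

Risk in treated group = 13/134 = 0.09701; risk in control = 102/230 = 0.44348.
Absolute risk reduction = 0.44348 − 0.09701 = 0.34646
NNT = 1 / ARR = 1 / 0.34646 = 2.886 → round up → 3

3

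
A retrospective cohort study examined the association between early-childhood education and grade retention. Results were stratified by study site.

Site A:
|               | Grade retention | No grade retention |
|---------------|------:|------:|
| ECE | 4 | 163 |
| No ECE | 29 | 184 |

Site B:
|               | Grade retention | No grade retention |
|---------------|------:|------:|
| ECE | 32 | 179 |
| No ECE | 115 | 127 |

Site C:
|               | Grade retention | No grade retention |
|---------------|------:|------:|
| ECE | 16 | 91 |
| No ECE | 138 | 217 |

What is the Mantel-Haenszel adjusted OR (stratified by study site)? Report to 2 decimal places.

OR_MH = Σ(aᵢdᵢ/nᵢ) / Σ(bᵢcᵢ/nᵢ), where nᵢ is the stratum total.
Stratum 1 (Site A): n = 380; a·d/n = 4·184/380 = 1.9368; b·c/n = 163·29/380 = 12.4395
Stratum 2 (Site B): n = 453; a·d/n = 32·127/453 = 8.9713; b·c/n = 179·115/453 = 45.4415
Stratum 3 (Site C): n = 462; a·d/n = 16·217/462 = 7.5152; b·c/n = 91·138/462 = 27.1818
OR_MH = (1.9368 + 8.9713 + 7.5152) / (12.4395 + 45.4415 + 27.1818) = 18.4233 / 85.0628 = 0.21658

0.22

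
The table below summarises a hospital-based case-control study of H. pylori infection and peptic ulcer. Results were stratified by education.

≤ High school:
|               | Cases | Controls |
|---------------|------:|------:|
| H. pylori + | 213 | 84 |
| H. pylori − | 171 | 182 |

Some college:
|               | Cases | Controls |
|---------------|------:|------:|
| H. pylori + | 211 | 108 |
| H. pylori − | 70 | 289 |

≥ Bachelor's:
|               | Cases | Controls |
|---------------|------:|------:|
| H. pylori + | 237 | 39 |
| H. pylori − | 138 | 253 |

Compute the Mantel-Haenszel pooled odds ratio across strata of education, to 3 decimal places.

OR_MH = Σ(aᵢdᵢ/nᵢ) / Σ(bᵢcᵢ/nᵢ), where nᵢ is the stratum total.
Stratum 1 (≤ High school): n = 650; a·d/n = 213·182/650 = 59.6400; b·c/n = 84·171/650 = 22.0985
Stratum 2 (Some college): n = 678; a·d/n = 211·289/678 = 89.9395; b·c/n = 108·70/678 = 11.1504
Stratum 3 (≥ Bachelor's): n = 667; a·d/n = 237·253/667 = 89.8966; b·c/n = 39·138/667 = 8.0690
OR_MH = (59.6400 + 89.9395 + 89.8966) / (22.0985 + 11.1504 + 8.0690) = 239.4761 / 41.3179 = 5.79594

5.796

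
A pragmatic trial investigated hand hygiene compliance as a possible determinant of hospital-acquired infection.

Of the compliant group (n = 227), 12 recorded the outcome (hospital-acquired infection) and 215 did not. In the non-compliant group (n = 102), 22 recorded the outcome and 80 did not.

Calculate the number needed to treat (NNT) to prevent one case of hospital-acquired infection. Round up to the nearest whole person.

Risk in treated group = 12/227 = 0.05286; risk in control = 22/102 = 0.21569.
Absolute risk reduction = 0.21569 − 0.05286 = 0.16282
NNT = 1 / ARR = 1 / 0.16282 = 6.142 → round up → 7

7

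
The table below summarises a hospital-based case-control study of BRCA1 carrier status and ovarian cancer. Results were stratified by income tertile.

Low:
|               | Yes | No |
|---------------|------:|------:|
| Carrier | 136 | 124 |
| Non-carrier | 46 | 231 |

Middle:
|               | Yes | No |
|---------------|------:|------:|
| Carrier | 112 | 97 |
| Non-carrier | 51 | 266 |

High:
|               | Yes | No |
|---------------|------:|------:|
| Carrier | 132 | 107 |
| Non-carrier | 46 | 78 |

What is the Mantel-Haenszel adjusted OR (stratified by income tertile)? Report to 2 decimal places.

4.27

OR_MH = Σ(aᵢdᵢ/nᵢ) / Σ(bᵢcᵢ/nᵢ), where nᵢ is the stratum total.
Stratum 1 (Low): n = 537; a·d/n = 136·231/537 = 58.5028; b·c/n = 124·46/537 = 10.6220
Stratum 2 (Middle): n = 526; a·d/n = 112·266/526 = 56.6388; b·c/n = 97·51/526 = 9.4049
Stratum 3 (High): n = 363; a·d/n = 132·78/363 = 28.3636; b·c/n = 107·46/363 = 13.5592
OR_MH = (58.5028 + 56.6388 + 28.3636) / (10.6220 + 9.4049 + 13.5592) = 143.5052 / 33.5861 = 4.27275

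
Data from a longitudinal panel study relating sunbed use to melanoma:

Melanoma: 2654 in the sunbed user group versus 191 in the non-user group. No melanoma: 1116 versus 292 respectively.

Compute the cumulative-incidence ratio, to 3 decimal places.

From the description: a = 2654, b = 1116, c = 191, d = 292.
Risk in exposed = 2654/3770 = 0.70398; risk in unexposed = 191/483 = 0.39545.
RR = 0.70398 / 0.39545 = 1.78022
The risk among the exposed is 1.78 times that among the unexposed.

1.780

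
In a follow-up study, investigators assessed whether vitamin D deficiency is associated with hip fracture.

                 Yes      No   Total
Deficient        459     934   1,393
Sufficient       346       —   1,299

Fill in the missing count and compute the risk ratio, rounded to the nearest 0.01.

1.24

The missing cell is in the unexposed row: 1299 − 346 = 953.
So a = 459, b = 934, c = 346, d = 953.
RR = [a/(a+b)] / [c/(c+d)] = (459/1393) / (346/1299) = 0.32950/0.26636 = 1.23707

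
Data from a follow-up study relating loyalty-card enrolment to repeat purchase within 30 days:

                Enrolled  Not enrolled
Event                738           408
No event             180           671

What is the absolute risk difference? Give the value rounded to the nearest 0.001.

Reading the table with exposure as columns: a = 738 (Enrolled, case), b = 180 (Enrolled, non-case), c = 408 (Not enrolled, case), d = 671.
Risk in exposed = 738/918 = 0.803922; risk in unexposed = 408/1079 = 0.378128.
Risk difference = 0.803922 − 0.378128 = 0.425794

0.426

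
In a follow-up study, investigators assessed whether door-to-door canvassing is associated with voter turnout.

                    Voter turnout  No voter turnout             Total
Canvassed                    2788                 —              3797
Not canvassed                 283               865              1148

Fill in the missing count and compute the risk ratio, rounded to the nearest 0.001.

2.979

The missing cell is in the exposed row: 3797 − 2788 = 1009.
So a = 2788, b = 1009, c = 283, d = 865.
RR = [a/(a+b)] / [c/(c+d)] = (2788/3797) / (283/1148) = 0.73426/0.24652 = 2.97857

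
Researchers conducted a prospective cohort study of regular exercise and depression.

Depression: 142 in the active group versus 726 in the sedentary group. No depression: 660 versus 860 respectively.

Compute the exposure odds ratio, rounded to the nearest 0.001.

From the description: a = 142, b = 660, c = 726, d = 860.
OR = (a·d)/(b·c) = (142 × 860) / (660 × 726) = 122120 / 479160 = 0.25486
Exposure is associated with lower odds of depression (OR = 0.25 < 1).

0.255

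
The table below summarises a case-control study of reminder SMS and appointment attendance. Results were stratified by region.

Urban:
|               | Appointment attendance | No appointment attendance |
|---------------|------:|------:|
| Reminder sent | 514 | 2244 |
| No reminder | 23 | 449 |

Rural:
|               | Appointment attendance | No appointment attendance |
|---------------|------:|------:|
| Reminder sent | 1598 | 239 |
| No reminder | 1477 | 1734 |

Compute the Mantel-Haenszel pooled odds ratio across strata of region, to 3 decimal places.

OR_MH = Σ(aᵢdᵢ/nᵢ) / Σ(bᵢcᵢ/nᵢ), where nᵢ is the stratum total.
Stratum 1 (Urban): n = 3230; a·d/n = 514·449/3230 = 71.4508; b·c/n = 2244·23/3230 = 15.9789
Stratum 2 (Rural): n = 5048; a·d/n = 1598·1734/5048 = 548.9168; b·c/n = 239·1477/5048 = 69.9293
OR_MH = (71.4508 + 548.9168) / (15.9789 + 69.9293) = 620.3676 / 85.9082 = 7.22128

7.221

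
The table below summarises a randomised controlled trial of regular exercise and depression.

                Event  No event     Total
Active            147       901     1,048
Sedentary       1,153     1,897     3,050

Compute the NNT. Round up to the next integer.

Risk in treated group = 147/1048 = 0.14027; risk in control = 1153/3050 = 0.37803.
Absolute risk reduction = 0.37803 − 0.14027 = 0.23777
NNT = 1 / ARR = 1 / 0.23777 = 4.206 → round up → 5

5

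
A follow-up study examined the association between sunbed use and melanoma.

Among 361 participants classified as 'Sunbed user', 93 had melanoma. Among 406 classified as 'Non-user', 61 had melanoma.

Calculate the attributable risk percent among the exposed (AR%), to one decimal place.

From the description: a = 93, b = 268, c = 61, d = 345.
Risk in exposed = 93/361 = 0.25762; risk in unexposed = 61/406 = 0.15025.
RR = 0.25762/0.15025 = 1.71464
AR% = (RR − 1)/RR × 100 = (1.71464 − 1)/1.71464 × 100 = 41.6786%

41.7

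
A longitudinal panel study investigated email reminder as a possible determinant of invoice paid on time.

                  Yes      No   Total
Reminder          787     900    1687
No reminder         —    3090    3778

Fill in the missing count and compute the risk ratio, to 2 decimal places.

2.56

The missing cell is in the unexposed row: 3778 − 3090 = 688.
So a = 787, b = 900, c = 688, d = 3090.
RR = [a/(a+b)] / [c/(c+d)] = (787/1687) / (688/3778) = 0.46651/0.18211 = 2.56173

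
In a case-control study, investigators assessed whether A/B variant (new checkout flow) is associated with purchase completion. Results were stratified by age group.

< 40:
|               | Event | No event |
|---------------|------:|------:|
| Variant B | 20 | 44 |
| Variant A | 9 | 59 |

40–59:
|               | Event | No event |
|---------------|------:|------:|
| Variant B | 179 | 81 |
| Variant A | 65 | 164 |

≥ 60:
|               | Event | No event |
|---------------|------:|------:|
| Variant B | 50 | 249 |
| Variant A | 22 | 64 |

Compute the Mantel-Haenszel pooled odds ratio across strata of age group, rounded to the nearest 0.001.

OR_MH = Σ(aᵢdᵢ/nᵢ) / Σ(bᵢcᵢ/nᵢ), where nᵢ is the stratum total.
Stratum 1 (< 40): n = 132; a·d/n = 20·59/132 = 8.9394; b·c/n = 44·9/132 = 3.0000
Stratum 2 (40–59): n = 489; a·d/n = 179·164/489 = 60.0327; b·c/n = 81·65/489 = 10.7669
Stratum 3 (≥ 60): n = 385; a·d/n = 50·64/385 = 8.3117; b·c/n = 249·22/385 = 14.2286
OR_MH = (8.9394 + 60.0327 + 8.3117) / (3.0000 + 10.7669 + 14.2286) = 77.2838 / 27.9954 = 2.76059

2.761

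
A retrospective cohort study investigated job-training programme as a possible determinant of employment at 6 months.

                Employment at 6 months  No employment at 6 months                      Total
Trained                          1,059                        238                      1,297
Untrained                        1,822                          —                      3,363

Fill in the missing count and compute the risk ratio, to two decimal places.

The missing cell is in the unexposed row: 3363 − 1822 = 1541.
So a = 1059, b = 238, c = 1822, d = 1541.
RR = [a/(a+b)] / [c/(c+d)] = (1059/1297) / (1822/3363) = 0.81650/0.54178 = 1.50707

1.51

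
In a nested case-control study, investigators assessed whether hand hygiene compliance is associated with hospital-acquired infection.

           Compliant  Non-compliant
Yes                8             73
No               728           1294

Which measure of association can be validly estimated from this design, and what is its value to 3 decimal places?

Reading the table with exposure as columns: a = 8 (Compliant, case), b = 728 (Compliant, non-case), c = 73 (Non-compliant, case), d = 1294.
This is a nested case-control study: participants were sampled on outcome status, so risks in the source population cannot be estimated directly — relative risk is not valid here. The odds ratio is the appropriate measure.
OR = (a·d)/(b·c) = (8 × 1294) / (728 × 73) = 10352 / 53144 = 0.19479

0.195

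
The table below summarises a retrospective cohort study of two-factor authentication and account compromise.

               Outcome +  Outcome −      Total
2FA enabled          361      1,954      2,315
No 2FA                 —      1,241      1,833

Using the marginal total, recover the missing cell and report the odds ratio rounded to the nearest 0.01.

0.39

The missing cell is in the unexposed row: 1833 − 1241 = 592.
So a = 361, b = 1954, c = 592, d = 1241.
OR = (a·d)/(b·c) = (361 × 1241) / (1954 × 592) = 448001 / 1156768 = 0.38729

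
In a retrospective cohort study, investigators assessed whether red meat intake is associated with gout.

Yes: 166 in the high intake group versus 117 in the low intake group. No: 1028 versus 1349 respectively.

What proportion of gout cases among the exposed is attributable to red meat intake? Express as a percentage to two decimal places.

42.60

From the description: a = 166, b = 1028, c = 117, d = 1349.
Risk in exposed = 166/1194 = 0.13903; risk in unexposed = 117/1466 = 0.07981.
RR = 0.13903/0.07981 = 1.74201
AR% = (RR − 1)/RR × 100 = (1.74201 − 1)/1.74201 × 100 = 42.5952%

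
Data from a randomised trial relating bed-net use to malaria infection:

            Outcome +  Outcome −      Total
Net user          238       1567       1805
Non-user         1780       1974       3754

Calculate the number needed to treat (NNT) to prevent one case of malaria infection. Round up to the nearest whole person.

Risk in treated group = 238/1805 = 0.13186; risk in control = 1780/3754 = 0.47416.
Absolute risk reduction = 0.47416 − 0.13186 = 0.34230
NNT = 1 / ARR = 1 / 0.34230 = 2.921 → round up → 3

3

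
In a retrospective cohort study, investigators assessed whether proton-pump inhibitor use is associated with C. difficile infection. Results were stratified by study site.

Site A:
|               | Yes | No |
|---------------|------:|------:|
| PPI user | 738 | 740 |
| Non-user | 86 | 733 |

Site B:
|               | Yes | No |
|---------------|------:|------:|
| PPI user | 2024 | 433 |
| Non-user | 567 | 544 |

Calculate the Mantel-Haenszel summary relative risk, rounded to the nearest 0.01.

RR_MH = Σ(aᵢ·n₀ᵢ/nᵢ) / Σ(cᵢ·n₁ᵢ/nᵢ), with n₁ᵢ = aᵢ+bᵢ (exposed), n₀ᵢ = cᵢ+dᵢ (unexposed), nᵢ = n₁ᵢ+n₀ᵢ.
Stratum 1 (Site A): n₁ = 1478, n₀ = 819, n = 2297; a·n₀/n = 738·819/2297 = 263.1354; c·n₁/n = 86·1478/2297 = 55.3365
Stratum 2 (Site B): n₁ = 2457, n₀ = 1111, n = 3568; a·n₀/n = 2024·1111/3568 = 630.2309; c·n₁/n = 567·2457/3568 = 390.4482
RR_MH = (263.1354 + 630.2309) / (55.3365 + 390.4482) = 893.3663 / 445.7847 = 2.00403

2.00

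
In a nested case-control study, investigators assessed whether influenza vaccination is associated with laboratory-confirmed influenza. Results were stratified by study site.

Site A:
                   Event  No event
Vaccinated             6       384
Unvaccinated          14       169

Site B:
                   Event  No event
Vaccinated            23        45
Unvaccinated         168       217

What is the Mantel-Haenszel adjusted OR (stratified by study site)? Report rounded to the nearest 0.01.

OR_MH = Σ(aᵢdᵢ/nᵢ) / Σ(bᵢcᵢ/nᵢ), where nᵢ is the stratum total.
Stratum 1 (Site A): n = 573; a·d/n = 6·169/573 = 1.7696; b·c/n = 384·14/573 = 9.3822
Stratum 2 (Site B): n = 453; a·d/n = 23·217/453 = 11.0177; b·c/n = 45·168/453 = 16.6887
OR_MH = (1.7696 + 11.0177) / (9.3822 + 16.6887) = 12.7873 / 26.0709 = 0.49048

0.49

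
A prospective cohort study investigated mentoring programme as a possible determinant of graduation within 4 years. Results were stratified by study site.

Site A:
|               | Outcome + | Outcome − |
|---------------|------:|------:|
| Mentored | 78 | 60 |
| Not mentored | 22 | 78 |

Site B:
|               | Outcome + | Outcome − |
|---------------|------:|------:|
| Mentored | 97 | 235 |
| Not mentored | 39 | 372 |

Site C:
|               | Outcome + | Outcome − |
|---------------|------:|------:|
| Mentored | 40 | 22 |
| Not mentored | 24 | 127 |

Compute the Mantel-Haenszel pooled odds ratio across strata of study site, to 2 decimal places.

4.81

OR_MH = Σ(aᵢdᵢ/nᵢ) / Σ(bᵢcᵢ/nᵢ), where nᵢ is the stratum total.
Stratum 1 (Site A): n = 238; a·d/n = 78·78/238 = 25.5630; b·c/n = 60·22/238 = 5.5462
Stratum 2 (Site B): n = 743; a·d/n = 97·372/743 = 48.5653; b·c/n = 235·39/743 = 12.3351
Stratum 3 (Site C): n = 213; a·d/n = 40·127/213 = 23.8498; b·c/n = 22·24/213 = 2.4789
OR_MH = (25.5630 + 48.5653 + 23.8498) / (5.5462 + 12.3351 + 2.4789) = 97.9781 / 20.3602 = 4.81223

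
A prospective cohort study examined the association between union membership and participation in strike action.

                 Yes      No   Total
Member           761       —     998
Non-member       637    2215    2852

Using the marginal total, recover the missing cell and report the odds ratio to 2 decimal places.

The missing cell is in the exposed row: 998 − 761 = 237.
So a = 761, b = 237, c = 637, d = 2215.
OR = (a·d)/(b·c) = (761 × 2215) / (237 × 637) = 1685615 / 150969 = 11.16531

11.17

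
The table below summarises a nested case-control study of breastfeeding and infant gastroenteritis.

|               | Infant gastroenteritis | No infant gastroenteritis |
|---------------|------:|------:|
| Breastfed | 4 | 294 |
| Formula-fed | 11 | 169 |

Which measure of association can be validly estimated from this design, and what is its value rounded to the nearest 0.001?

Cells: a = 4, b = 294, c = 11, d = 169.
This is a nested case-control study: participants were sampled on outcome status, so risks in the source population cannot be estimated directly — relative risk is not valid here. The odds ratio is the appropriate measure.
OR = (a·d)/(b·c) = (4 × 169) / (294 × 11) = 676 / 3234 = 0.20903

0.209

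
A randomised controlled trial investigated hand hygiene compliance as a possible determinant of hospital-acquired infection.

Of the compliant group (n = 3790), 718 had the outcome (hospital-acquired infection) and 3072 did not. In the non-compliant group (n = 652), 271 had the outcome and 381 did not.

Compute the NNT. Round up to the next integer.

5

Risk in treated group = 718/3790 = 0.18945; risk in control = 271/652 = 0.41564.
Absolute risk reduction = 0.41564 − 0.18945 = 0.22620
NNT = 1 / ARR = 1 / 0.22620 = 4.421 → round up → 5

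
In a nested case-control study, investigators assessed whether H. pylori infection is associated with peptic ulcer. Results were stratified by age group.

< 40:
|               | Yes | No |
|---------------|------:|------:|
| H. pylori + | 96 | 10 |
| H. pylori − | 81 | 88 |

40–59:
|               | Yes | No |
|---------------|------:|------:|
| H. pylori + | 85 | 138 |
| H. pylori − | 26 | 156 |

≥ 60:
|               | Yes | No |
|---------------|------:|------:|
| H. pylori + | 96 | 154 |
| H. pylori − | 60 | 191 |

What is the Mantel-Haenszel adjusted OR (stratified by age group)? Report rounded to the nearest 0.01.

OR_MH = Σ(aᵢdᵢ/nᵢ) / Σ(bᵢcᵢ/nᵢ), where nᵢ is the stratum total.
Stratum 1 (< 40): n = 275; a·d/n = 96·88/275 = 30.7200; b·c/n = 10·81/275 = 2.9455
Stratum 2 (40–59): n = 405; a·d/n = 85·156/405 = 32.7407; b·c/n = 138·26/405 = 8.8593
Stratum 3 (≥ 60): n = 501; a·d/n = 96·191/501 = 36.5988; b·c/n = 154·60/501 = 18.4431
OR_MH = (30.7200 + 32.7407 + 36.5988) / (2.9455 + 8.8593 + 18.4431) = 100.0595 / 30.2478 = 3.30799

3.31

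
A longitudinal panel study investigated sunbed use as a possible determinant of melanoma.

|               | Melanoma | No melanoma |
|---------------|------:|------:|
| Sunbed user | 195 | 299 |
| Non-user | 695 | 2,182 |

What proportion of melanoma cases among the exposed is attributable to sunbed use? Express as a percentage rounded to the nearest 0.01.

Cells: a = 195, b = 299, c = 695, d = 2182.
Risk in exposed = 195/494 = 0.39474; risk in unexposed = 695/2877 = 0.24157.
RR = 0.39474/0.24157 = 1.63404
AR% = (RR − 1)/RR × 100 = (1.63404 − 1)/1.63404 × 100 = 38.8020%

38.80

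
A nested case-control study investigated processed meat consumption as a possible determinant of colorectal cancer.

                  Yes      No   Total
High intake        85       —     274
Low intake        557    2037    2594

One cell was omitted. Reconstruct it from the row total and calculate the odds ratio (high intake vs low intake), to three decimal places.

The missing cell is in the exposed row: 274 − 85 = 189.
So a = 85, b = 189, c = 557, d = 2037.
OR = (a·d)/(b·c) = (85 × 2037) / (189 × 557) = 173145 / 105273 = 1.64472

1.645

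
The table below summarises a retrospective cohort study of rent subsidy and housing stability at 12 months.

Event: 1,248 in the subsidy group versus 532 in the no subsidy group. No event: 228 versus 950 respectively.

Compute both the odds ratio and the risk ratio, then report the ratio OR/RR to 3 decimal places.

From the description: a = 1248, b = 228, c = 532, d = 950.
OR = (1248·950)/(228·532) = 1185600/121296 = 9.77444
Risk in exposed = 1248/1476 = 0.84553; risk in unexposed = 532/1482 = 0.35897; RR = 2.35540
OR/RR = 9.77444 / 2.35540 = 4.14980
The outcome is not rare, so the OR lies further from 1 than the RR.

4.150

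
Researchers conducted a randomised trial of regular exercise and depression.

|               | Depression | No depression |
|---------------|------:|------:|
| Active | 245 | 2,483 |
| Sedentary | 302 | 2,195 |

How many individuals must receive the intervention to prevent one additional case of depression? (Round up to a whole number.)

Risk in treated group = 245/2728 = 0.08981; risk in control = 302/2497 = 0.12095.
Absolute risk reduction = 0.12095 − 0.08981 = 0.03114
NNT = 1 / ARR = 1 / 0.03114 = 32.117 → round up → 33

33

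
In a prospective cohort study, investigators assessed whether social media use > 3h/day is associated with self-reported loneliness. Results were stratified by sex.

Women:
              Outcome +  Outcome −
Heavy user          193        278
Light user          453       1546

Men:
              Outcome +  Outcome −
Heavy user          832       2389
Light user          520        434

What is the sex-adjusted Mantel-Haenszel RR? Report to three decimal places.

RR_MH = Σ(aᵢ·n₀ᵢ/nᵢ) / Σ(cᵢ·n₁ᵢ/nᵢ), with n₁ᵢ = aᵢ+bᵢ (exposed), n₀ᵢ = cᵢ+dᵢ (unexposed), nᵢ = n₁ᵢ+n₀ᵢ.
Stratum 1 (Women): n₁ = 471, n₀ = 1999, n = 2470; a·n₀/n = 193·1999/2470 = 156.1972; c·n₁/n = 453·471/2470 = 86.3818
Stratum 2 (Men): n₁ = 3221, n₀ = 954, n = 4175; a·n₀/n = 832·954/4175 = 190.1145; c·n₁/n = 520·3221/4175 = 401.1784
RR_MH = (156.1972 + 190.1145) / (86.3818 + 401.1784) = 346.3117 / 487.5602 = 0.71030

0.710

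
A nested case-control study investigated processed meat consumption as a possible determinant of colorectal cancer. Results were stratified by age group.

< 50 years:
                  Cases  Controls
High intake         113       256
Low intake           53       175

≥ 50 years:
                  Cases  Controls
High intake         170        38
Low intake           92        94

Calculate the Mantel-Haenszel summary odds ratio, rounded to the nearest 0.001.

2.332

OR_MH = Σ(aᵢdᵢ/nᵢ) / Σ(bᵢcᵢ/nᵢ), where nᵢ is the stratum total.
Stratum 1 (< 50 years): n = 597; a·d/n = 113·175/597 = 33.1240; b·c/n = 256·53/597 = 22.7270
Stratum 2 (≥ 50 years): n = 394; a·d/n = 170·94/394 = 40.5584; b·c/n = 38·92/394 = 8.8731
OR_MH = (33.1240 + 40.5584) / (22.7270 + 8.8731) = 73.6823 / 31.6001 = 2.33171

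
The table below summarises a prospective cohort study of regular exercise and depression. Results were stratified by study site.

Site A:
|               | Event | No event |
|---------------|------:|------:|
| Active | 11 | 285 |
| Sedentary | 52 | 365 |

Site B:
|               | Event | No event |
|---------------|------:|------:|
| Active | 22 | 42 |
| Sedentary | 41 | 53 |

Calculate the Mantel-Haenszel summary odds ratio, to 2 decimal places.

OR_MH = Σ(aᵢdᵢ/nᵢ) / Σ(bᵢcᵢ/nᵢ), where nᵢ is the stratum total.
Stratum 1 (Site A): n = 713; a·d/n = 11·365/713 = 5.6311; b·c/n = 285·52/713 = 20.7854
Stratum 2 (Site B): n = 158; a·d/n = 22·53/158 = 7.3797; b·c/n = 42·41/158 = 10.8987
OR_MH = (5.6311 + 7.3797) / (20.7854 + 10.8987) = 13.0109 / 31.6841 = 0.41064

0.41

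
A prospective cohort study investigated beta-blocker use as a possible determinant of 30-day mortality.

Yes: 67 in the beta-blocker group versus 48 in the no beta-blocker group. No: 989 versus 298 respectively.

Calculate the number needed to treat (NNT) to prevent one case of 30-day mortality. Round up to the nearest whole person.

14

Risk in treated group = 67/1056 = 0.06345; risk in control = 48/346 = 0.13873.
Absolute risk reduction = 0.13873 − 0.06345 = 0.07528
NNT = 1 / ARR = 1 / 0.07528 = 13.284 → round up → 14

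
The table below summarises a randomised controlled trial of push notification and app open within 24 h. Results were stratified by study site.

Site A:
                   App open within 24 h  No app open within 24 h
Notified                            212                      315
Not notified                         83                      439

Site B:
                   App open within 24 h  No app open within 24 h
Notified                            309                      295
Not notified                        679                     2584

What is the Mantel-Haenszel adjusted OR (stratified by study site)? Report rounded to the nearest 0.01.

3.85

OR_MH = Σ(aᵢdᵢ/nᵢ) / Σ(bᵢcᵢ/nᵢ), where nᵢ is the stratum total.
Stratum 1 (Site A): n = 1049; a·d/n = 212·439/1049 = 88.7207; b·c/n = 315·83/1049 = 24.9237
Stratum 2 (Site B): n = 3867; a·d/n = 309·2584/3867 = 206.4794; b·c/n = 295·679/3867 = 51.7986
OR_MH = (88.7207 + 206.4794) / (24.9237 + 51.7986) = 295.2001 / 76.7223 = 3.84764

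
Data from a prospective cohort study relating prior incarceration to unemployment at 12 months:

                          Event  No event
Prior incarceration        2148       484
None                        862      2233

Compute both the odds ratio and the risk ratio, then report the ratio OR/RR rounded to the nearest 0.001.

Cells: a = 2148, b = 484, c = 862, d = 2233.
OR = (2148·2233)/(484·862) = 4796484/417208 = 11.49663
Risk in exposed = 2148/2632 = 0.81611; risk in unexposed = 862/3095 = 0.27851; RR = 2.93023
OR/RR = 11.49663 / 2.93023 = 3.92345
The outcome is not rare, so the OR lies further from 1 than the RR.

3.923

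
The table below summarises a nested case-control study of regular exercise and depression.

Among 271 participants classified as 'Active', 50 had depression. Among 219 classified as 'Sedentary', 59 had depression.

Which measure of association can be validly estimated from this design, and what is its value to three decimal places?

From the description: a = 50, b = 221, c = 59, d = 160.
This is a nested case-control study: participants were sampled on outcome status, so risks in the source population cannot be estimated directly — relative risk is not valid here. The odds ratio is the appropriate measure.
OR = (a·d)/(b·c) = (50 × 160) / (221 × 59) = 8000 / 13039 = 0.61354

0.614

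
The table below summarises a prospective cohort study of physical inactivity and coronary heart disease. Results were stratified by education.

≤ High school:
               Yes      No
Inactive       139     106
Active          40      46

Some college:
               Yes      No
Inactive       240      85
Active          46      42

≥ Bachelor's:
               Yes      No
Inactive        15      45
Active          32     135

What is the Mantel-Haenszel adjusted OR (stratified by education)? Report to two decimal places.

1.84

OR_MH = Σ(aᵢdᵢ/nᵢ) / Σ(bᵢcᵢ/nᵢ), where nᵢ is the stratum total.
Stratum 1 (≤ High school): n = 331; a·d/n = 139·46/331 = 19.3172; b·c/n = 106·40/331 = 12.8097
Stratum 2 (Some college): n = 413; a·d/n = 240·42/413 = 24.4068; b·c/n = 85·46/413 = 9.4673
Stratum 3 (≥ Bachelor's): n = 227; a·d/n = 15·135/227 = 8.9207; b·c/n = 45·32/227 = 6.3436
OR_MH = (19.3172 + 24.4068 + 8.9207) / (12.8097 + 9.4673 + 6.3436) = 52.6447 / 28.6206 = 1.83940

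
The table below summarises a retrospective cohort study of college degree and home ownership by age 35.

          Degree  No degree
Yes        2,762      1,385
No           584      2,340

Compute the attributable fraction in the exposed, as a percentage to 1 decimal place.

Reading the table with exposure as columns: a = 2762 (Degree, case), b = 584 (Degree, non-case), c = 1385 (No degree, case), d = 2340.
Risk in exposed = 2762/3346 = 0.82546; risk in unexposed = 1385/3725 = 0.37181.
RR = 0.82546/0.37181 = 2.22011
AR% = (RR − 1)/RR × 100 = (2.22011 − 1)/2.22011 × 100 = 54.9572%

55.0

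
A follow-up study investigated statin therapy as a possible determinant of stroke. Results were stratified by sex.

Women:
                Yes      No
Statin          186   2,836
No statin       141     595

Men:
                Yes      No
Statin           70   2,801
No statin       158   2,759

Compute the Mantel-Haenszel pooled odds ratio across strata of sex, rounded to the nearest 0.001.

OR_MH = Σ(aᵢdᵢ/nᵢ) / Σ(bᵢcᵢ/nᵢ), where nᵢ is the stratum total.
Stratum 1 (Women): n = 3758; a·d/n = 186·595/3758 = 29.4492; b·c/n = 2836·141/3758 = 106.4066
Stratum 2 (Men): n = 5788; a·d/n = 70·2759/5788 = 33.3673; b·c/n = 2801·158/5788 = 76.4613
OR_MH = (29.4492 + 33.3673) / (106.4066 + 76.4613) = 62.8165 / 182.8679 = 0.34351

0.344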